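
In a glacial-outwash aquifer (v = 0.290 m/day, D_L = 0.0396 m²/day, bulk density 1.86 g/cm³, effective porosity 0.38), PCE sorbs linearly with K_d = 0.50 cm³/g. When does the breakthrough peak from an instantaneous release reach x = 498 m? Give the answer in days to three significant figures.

Retardation factor R = 1 + ρ_b·K_d/n = 1 + 1.86 × 0.50/0.38 = 3.447.
Sorption retards both mechanisms: v_R = v/R = 0.08413 m/day, D_R = D/R = 0.01149 m²/day.
Peak time from v_R²t² + 2D_R t − x² = 0: t = (√(D_R² + v_R²x²) − D_R)/v_R².
√(D_R² + v_R²x²) = √(0.01149² + 0.08413² × 498²) = 41.90; v_R² = 0.007078.
t = (41.90 − 0.01149)/0.007078 = 5920 days.

5920 days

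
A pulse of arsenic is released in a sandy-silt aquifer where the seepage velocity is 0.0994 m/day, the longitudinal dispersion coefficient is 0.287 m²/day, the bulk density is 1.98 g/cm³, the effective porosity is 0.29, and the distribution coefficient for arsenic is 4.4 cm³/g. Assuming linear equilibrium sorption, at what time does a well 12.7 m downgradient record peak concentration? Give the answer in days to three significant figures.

3170 days

Retardation factor R = 1 + ρ_b·K_d/n = 1 + 1.98 × 4.4/0.29 = 31.04.
Sorption retards both mechanisms: v_R = v/R = 0.003202 m/day, D_R = D/R = 0.009246 m²/day.
Peak time from v_R²t² + 2D_R t − x² = 0: t = (√(D_R² + v_R²x²) − D_R)/v_R².
√(D_R² + v_R²x²) = √(0.009246² + 0.003202² × 12.7²) = 0.04170; v_R² = 1.025e-05.
t = (0.04170 − 0.009246)/1.025e-05 = 3170 days.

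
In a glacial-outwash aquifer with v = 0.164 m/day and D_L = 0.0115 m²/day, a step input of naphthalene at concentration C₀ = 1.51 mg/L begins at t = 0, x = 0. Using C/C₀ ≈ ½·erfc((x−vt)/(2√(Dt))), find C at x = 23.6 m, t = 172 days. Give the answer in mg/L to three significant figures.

1.49 mg/L

For a continuous step input, C/C₀ ≈ ½·erfc((x−vt)/(2√(Dt))).
vt = 0.164 × 172 = 28.208 m and 2√(Dt) = 2√(0.0115 × 172) = 2.813 m.
Argument (x−vt)/(2√(Dt)) = (23.6 − 28.208)/2.813 = -1.638; ½·erfc(-1.638) = 0.9897.
C = 1.51 × 0.9897 = 1.49 mg/L.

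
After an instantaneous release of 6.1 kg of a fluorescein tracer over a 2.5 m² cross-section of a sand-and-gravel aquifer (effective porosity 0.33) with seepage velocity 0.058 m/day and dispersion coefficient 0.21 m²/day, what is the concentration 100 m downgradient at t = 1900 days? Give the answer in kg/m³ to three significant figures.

For an instantaneous plane source, C(x,t) = M/(n_e·A·√(4πDt)) · exp(−(x−vt)²/(4Dt)), with n_e·A the pore (flow) area.
Plume center vt = 0.058 × 1900 = 110.2 m, so the well at 100 m is 10.2 m upgradient of the peak.
√(4πDt) = 70.81 m, giving peak height M/(n_e·A·√(4πDt)) = 6.1/(0.33 × 2.5 × 70.81) = 0.1044 kg/m³.
(x−vt)²/(4Dt) = (-10.2)²/(4 × 0.21 × 1900) = 0.06519; exp(−0.06519) = 0.9369.
C = 0.1044 × 0.9369 = 0.0978 kg/m³.

0.0978 kg/m³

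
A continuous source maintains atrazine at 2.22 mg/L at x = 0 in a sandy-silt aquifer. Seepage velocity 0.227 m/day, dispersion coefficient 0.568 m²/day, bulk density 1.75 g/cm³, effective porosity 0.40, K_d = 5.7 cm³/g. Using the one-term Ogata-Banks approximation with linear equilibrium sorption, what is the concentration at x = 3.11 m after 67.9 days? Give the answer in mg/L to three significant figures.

0.161 mg/L

Retardation factor R = 1 + ρ_b·K_d/n = 1 + 1.75 × 5.7/0.40 = 25.94.
Sorption retards both mechanisms: v_R = v/R = 0.008751 m/day, D_R = D/R = 0.02190 m²/day.
v_R·t = 0.008751 × 67.9 = 0.5941929 m; 2√(D_R t) = 2.439 m; argument = (3.11 − 0.5941929)/2.439 = 1.031.
C = C₀ × ½·erfc(1.031) = 2.22 × 0.07241 = 0.161 mg/L.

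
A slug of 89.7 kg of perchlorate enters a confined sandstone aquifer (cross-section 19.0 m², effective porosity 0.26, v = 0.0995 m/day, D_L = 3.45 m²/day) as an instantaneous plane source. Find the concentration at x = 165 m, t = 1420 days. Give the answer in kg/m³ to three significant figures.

For an instantaneous plane source, C(x,t) = M/(n_e·A·√(4πDt)) · exp(−(x−vt)²/(4Dt)), with n_e·A the pore (flow) area.
Plume center vt = 0.0995 × 1420 = 141.29 m, so the well at 165 m is 23.71 m downgradient of the peak.
√(4πDt) = 248.1 m, giving peak height M/(n_e·A·√(4πDt)) = 89.7/(0.26 × 19.0 × 248.1) = 0.07319 kg/m³.
(x−vt)²/(4Dt) = (23.71)²/(4 × 3.45 × 1420) = 0.02869; exp(−0.02869) = 0.9717.
C = 0.07319 × 0.9717 = 0.0711 kg/m³.

0.0711 kg/m³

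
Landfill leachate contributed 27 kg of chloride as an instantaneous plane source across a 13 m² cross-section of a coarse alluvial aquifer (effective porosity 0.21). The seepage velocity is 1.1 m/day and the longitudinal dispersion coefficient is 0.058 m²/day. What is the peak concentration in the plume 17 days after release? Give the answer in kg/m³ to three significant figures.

2.81 kg/m³

The peak of an instantaneous 1D plume sits at x = vt; there the Gaussian factor is 1 and C_max = M/(n_e·A·√(4πDt)), where n_e·A is the pore area the mass is dissolved in.
√(4πDt) = √(4π × 0.058 × 17) = 3.520 m, so C_max = 27/(0.21 × 13 × 3.520) = 2.81 kg/m³.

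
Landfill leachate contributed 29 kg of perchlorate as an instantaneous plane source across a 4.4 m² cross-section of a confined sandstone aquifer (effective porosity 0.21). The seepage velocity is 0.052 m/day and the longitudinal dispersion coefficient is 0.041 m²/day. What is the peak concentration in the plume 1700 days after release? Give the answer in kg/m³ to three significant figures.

1.06 kg/m³

The peak of an instantaneous 1D plume sits at x = vt; there the Gaussian factor is 1 and C_max = M/(n_e·A·√(4πDt)), where n_e·A is the pore area the mass is dissolved in.
√(4πDt) = √(4π × 0.041 × 1700) = 29.60 m, so C_max = 29/(0.21 × 4.4 × 29.60) = 1.06 kg/m³.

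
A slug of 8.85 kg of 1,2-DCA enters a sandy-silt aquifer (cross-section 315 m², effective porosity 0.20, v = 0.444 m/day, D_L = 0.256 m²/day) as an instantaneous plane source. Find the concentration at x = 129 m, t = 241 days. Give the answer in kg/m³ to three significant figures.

For an instantaneous plane source, C(x,t) = M/(n_e·A·√(4πDt)) · exp(−(x−vt)²/(4Dt)), with n_e·A the pore (flow) area.
Plume center vt = 0.444 × 241 = 107.004 m, so the well at 129 m is 21.996 m downgradient of the peak.
√(4πDt) = 27.84 m, giving peak height M/(n_e·A·√(4πDt)) = 8.85/(0.20 × 315 × 27.84) = 0.005046 kg/m³.
(x−vt)²/(4Dt) = (21.996)²/(4 × 0.256 × 241) = 1.961; exp(−1.961) = 0.1407.
C = 0.005046 × 0.1407 = 0.000710 kg/m³.

0.000710 kg/m³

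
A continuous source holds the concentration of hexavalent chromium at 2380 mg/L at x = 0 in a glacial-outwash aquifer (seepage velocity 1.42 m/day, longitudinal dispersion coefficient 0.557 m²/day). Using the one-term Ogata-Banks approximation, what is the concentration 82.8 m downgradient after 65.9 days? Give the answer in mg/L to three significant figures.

2130 mg/L

For a continuous step input, C/C₀ ≈ ½·erfc((x−vt)/(2√(Dt))).
vt = 1.42 × 65.9 = 93.578 m and 2√(Dt) = 2√(0.557 × 65.9) = 12.12 m.
Argument (x−vt)/(2√(Dt)) = (82.8 − 93.578)/12.12 = -0.8893; ½·erfc(-0.8893) = 0.8957.
C = 2380 × 0.8957 = 2130 mg/L.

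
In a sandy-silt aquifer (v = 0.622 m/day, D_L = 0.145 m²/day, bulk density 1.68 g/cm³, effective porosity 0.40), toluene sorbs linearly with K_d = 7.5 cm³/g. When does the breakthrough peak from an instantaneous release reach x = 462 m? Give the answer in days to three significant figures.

24100 days

Retardation factor R = 1 + ρ_b·K_d/n = 1 + 1.68 × 7.5/0.40 = 32.50.
Sorption retards both mechanisms: v_R = v/R = 0.01914 m/day, D_R = D/R = 0.004462 m²/day.
Peak time from v_R²t² + 2D_R t − x² = 0: t = (√(D_R² + v_R²x²) − D_R)/v_R².
√(D_R² + v_R²x²) = √(0.004462² + 0.01914² × 462²) = 8.843; v_R² = 0.0003663.
t = (8.843 − 0.004462)/0.0003663 = 24100 days.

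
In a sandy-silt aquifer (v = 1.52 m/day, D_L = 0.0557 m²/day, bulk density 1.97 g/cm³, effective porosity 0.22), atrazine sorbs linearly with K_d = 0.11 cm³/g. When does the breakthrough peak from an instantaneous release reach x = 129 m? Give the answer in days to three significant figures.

Retardation factor R = 1 + ρ_b·K_d/n = 1 + 1.97 × 0.11/0.22 = 1.985.
Sorption retards both mechanisms: v_R = v/R = 0.7657 m/day, D_R = D/R = 0.02806 m²/day.
Peak time from v_R²t² + 2D_R t − x² = 0: t = (√(D_R² + v_R²x²) − D_R)/v_R².
√(D_R² + v_R²x²) = √(0.02806² + 0.7657² × 129²) = 98.78; v_R² = 0.5863.
t = (98.78 − 0.02806)/0.5863 = 168 days.

168 days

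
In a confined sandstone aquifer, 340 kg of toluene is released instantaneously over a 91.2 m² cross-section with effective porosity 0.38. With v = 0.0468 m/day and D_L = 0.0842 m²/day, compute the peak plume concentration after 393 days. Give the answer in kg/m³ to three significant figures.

0.481 kg/m³

The peak of an instantaneous 1D plume sits at x = vt; there the Gaussian factor is 1 and C_max = M/(n_e·A·√(4πDt)), where n_e·A is the pore area the mass is dissolved in.
√(4πDt) = √(4π × 0.0842 × 393) = 20.39 m, so C_max = 340/(0.38 × 91.2 × 20.39) = 0.481 kg/m³.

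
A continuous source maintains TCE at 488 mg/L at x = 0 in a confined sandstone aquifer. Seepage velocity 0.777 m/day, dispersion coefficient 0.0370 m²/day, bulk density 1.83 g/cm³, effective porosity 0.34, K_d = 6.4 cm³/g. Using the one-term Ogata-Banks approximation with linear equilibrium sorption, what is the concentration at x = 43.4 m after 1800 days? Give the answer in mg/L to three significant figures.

10.2 mg/L

Retardation factor R = 1 + ρ_b·K_d/n = 1 + 1.83 × 6.4/0.34 = 35.45.
Sorption retards both mechanisms: v_R = v/R = 0.02192 m/day, D_R = D/R = 0.001044 m²/day.
v_R·t = 0.02192 × 1800 = 39.456 m; 2√(D_R t) = 2.742 m; argument = (43.4 − 39.456)/2.742 = 1.438.
C = C₀ × ½·erfc(1.438) = 488 × 0.02099 = 10.2 mg/L.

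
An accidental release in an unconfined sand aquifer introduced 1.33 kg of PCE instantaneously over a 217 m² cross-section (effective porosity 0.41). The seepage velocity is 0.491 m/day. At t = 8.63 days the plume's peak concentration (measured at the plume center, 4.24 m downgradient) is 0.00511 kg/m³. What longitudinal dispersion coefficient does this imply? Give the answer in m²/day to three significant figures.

At the plume center C_max = M/(n_e·A·√(4πDt)), so D = M²/(4πt·(n_e·A·C_max)²).
n_e·A·C_max = 0.41 × 217 × 0.00511 = 0.4546 kg/m.
D = 1.33²/(4π × 8.63 × 0.4546²) = 0.0789 m²/day.

0.0789 m²/day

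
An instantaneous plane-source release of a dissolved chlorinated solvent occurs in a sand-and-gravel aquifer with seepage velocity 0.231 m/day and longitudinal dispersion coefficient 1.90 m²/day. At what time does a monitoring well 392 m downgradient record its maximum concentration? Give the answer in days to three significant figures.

1660 days

For the 1D instantaneous-source solution, setting ∂C/∂t = 0 at fixed x gives v²t² + 2Dt − x² = 0, so t = (√(D² + v²x²) − D)/v².
√(D² + v²x²) = √(1.90² + 0.231² × 392²) = 90.57; v² = 0.053361.
t = (90.57 − 1.90)/0.053361 = 1660 days (vs. the pure-advection estimate x/v = 1700 d).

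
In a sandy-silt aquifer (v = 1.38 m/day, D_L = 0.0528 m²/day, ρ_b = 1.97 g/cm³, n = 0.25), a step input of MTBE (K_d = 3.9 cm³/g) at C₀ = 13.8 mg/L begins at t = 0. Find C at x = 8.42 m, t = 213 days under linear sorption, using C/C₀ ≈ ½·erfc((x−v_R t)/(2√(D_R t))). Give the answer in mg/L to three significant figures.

Retardation factor R = 1 + ρ_b·K_d/n = 1 + 1.97 × 3.9/0.25 = 31.73.
Sorption retards both mechanisms: v_R = v/R = 0.04349 m/day, D_R = D/R = 0.001664 m²/day.
v_R·t = 0.04349 × 213 = 9.26337 m; 2√(D_R t) = 1.191 m; argument = (8.42 − 9.26337)/1.191 = -0.7081.
C = C₀ × ½·erfc(-0.7081) = 13.8 × 0.8417 = 11.6 mg/L.

11.6 mg/L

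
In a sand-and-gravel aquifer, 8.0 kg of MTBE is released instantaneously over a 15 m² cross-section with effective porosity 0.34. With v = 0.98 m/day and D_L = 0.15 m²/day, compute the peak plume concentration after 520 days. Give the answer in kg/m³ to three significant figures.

The peak of an instantaneous 1D plume sits at x = vt; there the Gaussian factor is 1 and C_max = M/(n_e·A·√(4πDt)), where n_e·A is the pore area the mass is dissolved in.
√(4πDt) = √(4π × 0.15 × 520) = 31.31 m, so C_max = 8.0/(0.34 × 15 × 31.31) = 0.0501 kg/m³.

0.0501 kg/m³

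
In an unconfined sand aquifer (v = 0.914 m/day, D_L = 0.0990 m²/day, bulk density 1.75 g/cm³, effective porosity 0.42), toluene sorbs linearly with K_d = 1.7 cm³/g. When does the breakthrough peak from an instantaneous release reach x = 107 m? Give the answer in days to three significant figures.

945 days

Retardation factor R = 1 + ρ_b·K_d/n = 1 + 1.75 × 1.7/0.42 = 8.083.
Sorption retards both mechanisms: v_R = v/R = 0.1131 m/day, D_R = D/R = 0.01225 m²/day.
Peak time from v_R²t² + 2D_R t − x² = 0: t = (√(D_R² + v_R²x²) − D_R)/v_R².
√(D_R² + v_R²x²) = √(0.01225² + 0.1131² × 107²) = 12.10; v_R² = 0.01279.
t = (12.10 − 0.01225)/0.01279 = 945 days.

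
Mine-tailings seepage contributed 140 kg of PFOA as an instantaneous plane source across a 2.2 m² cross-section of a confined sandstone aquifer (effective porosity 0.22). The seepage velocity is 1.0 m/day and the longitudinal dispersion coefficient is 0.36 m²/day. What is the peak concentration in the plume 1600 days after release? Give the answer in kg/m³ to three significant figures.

The peak of an instantaneous 1D plume sits at x = vt; there the Gaussian factor is 1 and C_max = M/(n_e·A·√(4πDt)), where n_e·A is the pore area the mass is dissolved in.
√(4πDt) = √(4π × 0.36 × 1600) = 85.08 m, so C_max = 140/(0.22 × 2.2 × 85.08) = 3.40 kg/m³.

3.40 kg/m³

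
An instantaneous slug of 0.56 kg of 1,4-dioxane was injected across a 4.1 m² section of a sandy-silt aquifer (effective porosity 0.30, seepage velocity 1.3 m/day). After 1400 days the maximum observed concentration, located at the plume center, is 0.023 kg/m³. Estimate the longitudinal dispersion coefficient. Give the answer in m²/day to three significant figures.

0.0223 m²/day

At the plume center C_max = M/(n_e·A·√(4πDt)), so D = M²/(4πt·(n_e·A·C_max)²).
n_e·A·C_max = 0.30 × 4.1 × 0.023 = 0.02829 kg/m.
D = 0.56²/(4π × 1400 × 0.02829²) = 0.0223 m²/day.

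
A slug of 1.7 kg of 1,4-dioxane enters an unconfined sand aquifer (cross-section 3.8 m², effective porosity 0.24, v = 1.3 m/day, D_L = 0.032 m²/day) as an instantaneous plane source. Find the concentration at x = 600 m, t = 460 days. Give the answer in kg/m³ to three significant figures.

0.128 kg/m³

For an instantaneous plane source, C(x,t) = M/(n_e·A·√(4πDt)) · exp(−(x−vt)²/(4Dt)), with n_e·A the pore (flow) area.
Plume center vt = 1.3 × 460 = 598 m, so the well at 600 m is 2 m downgradient of the peak.
√(4πDt) = 13.60 m, giving peak height M/(n_e·A·√(4πDt)) = 1.7/(0.24 × 3.8 × 13.60) = 0.1371 kg/m³.
(x−vt)²/(4Dt) = (2)²/(4 × 0.032 × 460) = 0.06793; exp(−0.06793) = 0.9343.
C = 0.1371 × 0.9343 = 0.128 kg/m³.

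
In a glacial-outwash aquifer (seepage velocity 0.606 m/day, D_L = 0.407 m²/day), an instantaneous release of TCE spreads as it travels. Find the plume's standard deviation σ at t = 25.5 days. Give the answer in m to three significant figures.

Dispersive spreading gives a Gaussian with σ² = 2Dt; advection only shifts the center.
σ = √(2 × 0.407 × 25.5) = 4.56 m.

4.56 m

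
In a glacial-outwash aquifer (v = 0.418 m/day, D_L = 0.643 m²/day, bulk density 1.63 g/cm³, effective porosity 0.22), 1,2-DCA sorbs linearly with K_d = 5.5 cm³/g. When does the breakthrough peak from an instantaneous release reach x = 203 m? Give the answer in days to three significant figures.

20100 days

Retardation factor R = 1 + ρ_b·K_d/n = 1 + 1.63 × 5.5/0.22 = 41.75.
Sorption retards both mechanisms: v_R = v/R = 0.01001 m/day, D_R = D/R = 0.01540 m²/day.
Peak time from v_R²t² + 2D_R t − x² = 0: t = (√(D_R² + v_R²x²) − D_R)/v_R².
√(D_R² + v_R²x²) = √(0.01540² + 0.01001² × 203²) = 2.032; v_R² = 0.0001002.
t = (2.032 − 0.01540)/0.0001002 = 20100 days.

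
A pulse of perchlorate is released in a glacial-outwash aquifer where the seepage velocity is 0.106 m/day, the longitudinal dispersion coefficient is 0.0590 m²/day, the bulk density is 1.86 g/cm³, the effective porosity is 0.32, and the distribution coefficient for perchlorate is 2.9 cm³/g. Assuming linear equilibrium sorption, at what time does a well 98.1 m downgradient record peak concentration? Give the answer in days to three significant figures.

Retardation factor R = 1 + ρ_b·K_d/n = 1 + 1.86 × 2.9/0.32 = 17.86.
Sorption retards both mechanisms: v_R = v/R = 0.005935 m/day, D_R = D/R = 0.003303 m²/day.
Peak time from v_R²t² + 2D_R t − x² = 0: t = (√(D_R² + v_R²x²) − D_R)/v_R².
√(D_R² + v_R²x²) = √(0.003303² + 0.005935² × 98.1²) = 0.5822; v_R² = 3.522e-05.
t = (0.5822 − 0.003303)/3.522e-05 = 16400 days.

16400 days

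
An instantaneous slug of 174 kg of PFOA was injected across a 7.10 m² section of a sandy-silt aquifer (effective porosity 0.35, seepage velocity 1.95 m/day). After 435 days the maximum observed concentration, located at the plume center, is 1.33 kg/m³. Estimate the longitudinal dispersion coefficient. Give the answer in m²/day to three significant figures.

At the plume center C_max = M/(n_e·A·√(4πDt)), so D = M²/(4πt·(n_e·A·C_max)²).
n_e·A·C_max = 0.35 × 7.10 × 1.33 = 3.305 kg/m.
D = 174²/(4π × 435 × 3.305²) = 0.507 m²/day.

0.507 m²/day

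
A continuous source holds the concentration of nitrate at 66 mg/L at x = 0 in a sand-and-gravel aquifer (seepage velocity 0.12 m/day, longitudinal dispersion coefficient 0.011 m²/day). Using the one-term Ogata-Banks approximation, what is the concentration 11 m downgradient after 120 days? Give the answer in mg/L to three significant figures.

For a continuous step input, C/C₀ ≈ ½·erfc((x−vt)/(2√(Dt))).
vt = 0.12 × 120 = 14.4 m and 2√(Dt) = 2√(0.011 × 120) = 2.298 m.
Argument (x−vt)/(2√(Dt)) = (11 − 14.4)/2.298 = -1.480; ½·erfc(-1.480) = 0.9818.
C = 66 × 0.9818 = 64.8 mg/L.

64.8 mg/L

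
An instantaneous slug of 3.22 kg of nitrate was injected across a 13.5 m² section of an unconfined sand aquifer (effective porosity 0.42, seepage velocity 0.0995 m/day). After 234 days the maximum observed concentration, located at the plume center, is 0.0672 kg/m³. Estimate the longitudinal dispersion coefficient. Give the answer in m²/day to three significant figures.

At the plume center C_max = M/(n_e·A·√(4πDt)), so D = M²/(4πt·(n_e·A·C_max)²).
n_e·A·C_max = 0.42 × 13.5 × 0.0672 = 0.3810 kg/m.
D = 3.22²/(4π × 234 × 0.3810²) = 0.0243 m²/day.

0.0243 m²/day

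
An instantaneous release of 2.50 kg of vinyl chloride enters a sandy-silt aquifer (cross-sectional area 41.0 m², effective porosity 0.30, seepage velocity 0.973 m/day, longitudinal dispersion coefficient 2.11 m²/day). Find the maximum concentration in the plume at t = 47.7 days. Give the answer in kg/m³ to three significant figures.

The peak of an instantaneous 1D plume sits at x = vt; there the Gaussian factor is 1 and C_max = M/(n_e·A·√(4πDt)), where n_e·A is the pore area the mass is dissolved in.
√(4πDt) = √(4π × 2.11 × 47.7) = 35.56 m, so C_max = 2.50/(0.30 × 41.0 × 35.56) = 0.00572 kg/m³.

0.00572 kg/m³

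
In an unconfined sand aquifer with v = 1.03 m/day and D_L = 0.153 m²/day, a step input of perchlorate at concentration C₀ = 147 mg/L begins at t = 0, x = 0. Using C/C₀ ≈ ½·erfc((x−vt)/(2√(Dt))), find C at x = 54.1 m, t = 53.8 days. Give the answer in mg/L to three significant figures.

For a continuous step input, C/C₀ ≈ ½·erfc((x−vt)/(2√(Dt))).
vt = 1.03 × 53.8 = 55.414 m and 2√(Dt) = 2√(0.153 × 53.8) = 5.738 m.
Argument (x−vt)/(2√(Dt)) = (54.1 − 55.414)/5.738 = -0.2290; ½·erfc(-0.2290) = 0.6270.
C = 147 × 0.6270 = 92.2 mg/L.

92.2 mg/L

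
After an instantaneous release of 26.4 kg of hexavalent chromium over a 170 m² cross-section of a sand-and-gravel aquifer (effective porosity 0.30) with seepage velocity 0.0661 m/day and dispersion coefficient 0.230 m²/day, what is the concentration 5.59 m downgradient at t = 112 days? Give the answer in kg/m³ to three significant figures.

0.0279 kg/m³

For an instantaneous plane source, C(x,t) = M/(n_e·A·√(4πDt)) · exp(−(x−vt)²/(4Dt)), with n_e·A the pore (flow) area.
Plume center vt = 0.0661 × 112 = 7.4032 m, so the well at 5.59 m is 1.8132 m upgradient of the peak.
√(4πDt) = 17.99 m, giving peak height M/(n_e·A·√(4πDt)) = 26.4/(0.30 × 170 × 17.99) = 0.02877 kg/m³.
(x−vt)²/(4Dt) = (-1.8132)²/(4 × 0.230 × 112) = 0.03191; exp(−0.03191) = 0.9686.
C = 0.02877 × 0.9686 = 0.0279 kg/m³.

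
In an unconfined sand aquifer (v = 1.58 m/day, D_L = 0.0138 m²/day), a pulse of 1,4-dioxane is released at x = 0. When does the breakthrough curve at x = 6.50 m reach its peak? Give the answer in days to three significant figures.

For the 1D instantaneous-source solution, setting ∂C/∂t = 0 at fixed x gives v²t² + 2Dt − x² = 0, so t = (√(D² + v²x²) − D)/v².
√(D² + v²x²) = √(0.0138² + 1.58² × 6.50²) = 10.27; v² = 2.4964.
t = (10.27 − 0.0138)/2.4964 = 4.11 days (vs. the pure-advection estimate x/v = 4.11 d).

4.11 days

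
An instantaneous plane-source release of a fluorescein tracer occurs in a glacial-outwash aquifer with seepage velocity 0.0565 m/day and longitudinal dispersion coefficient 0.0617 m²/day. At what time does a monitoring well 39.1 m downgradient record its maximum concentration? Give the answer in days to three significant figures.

For the 1D instantaneous-source solution, setting ∂C/∂t = 0 at fixed x gives v²t² + 2Dt − x² = 0, so t = (√(D² + v²x²) − D)/v².
√(D² + v²x²) = √(0.0617² + 0.0565² × 39.1²) = 2.210; v² = 0.00319225.
t = (2.210 − 0.0617)/0.00319225 = 673 days (vs. the pure-advection estimate x/v = 692 d).

673 days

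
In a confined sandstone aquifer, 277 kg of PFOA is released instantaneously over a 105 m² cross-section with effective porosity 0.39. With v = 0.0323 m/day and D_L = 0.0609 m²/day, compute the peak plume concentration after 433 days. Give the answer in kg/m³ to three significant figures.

The peak of an instantaneous 1D plume sits at x = vt; there the Gaussian factor is 1 and C_max = M/(n_e·A·√(4πDt)), where n_e·A is the pore area the mass is dissolved in.
√(4πDt) = √(4π × 0.0609 × 433) = 18.20 m, so C_max = 277/(0.39 × 105 × 18.20) = 0.372 kg/m³.

0.372 kg/m³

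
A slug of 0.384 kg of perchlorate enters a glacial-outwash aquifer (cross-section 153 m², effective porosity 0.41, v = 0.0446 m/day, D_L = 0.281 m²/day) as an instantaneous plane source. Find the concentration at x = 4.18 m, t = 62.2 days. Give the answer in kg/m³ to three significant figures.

For an instantaneous plane source, C(x,t) = M/(n_e·A·√(4πDt)) · exp(−(x−vt)²/(4Dt)), with n_e·A the pore (flow) area.
Plume center vt = 0.0446 × 62.2 = 2.77412 m, so the well at 4.18 m is 1.40588 m downgradient of the peak.
√(4πDt) = 14.82 m, giving peak height M/(n_e·A·√(4πDt)) = 0.384/(0.41 × 153 × 14.82) = 0.0004131 kg/m³.
(x−vt)²/(4Dt) = (1.40588)²/(4 × 0.281 × 62.2) = 0.02827; exp(−0.02827) = 0.9721.
C = 0.0004131 × 0.9721 = 0.000402 kg/m³.

0.000402 kg/m³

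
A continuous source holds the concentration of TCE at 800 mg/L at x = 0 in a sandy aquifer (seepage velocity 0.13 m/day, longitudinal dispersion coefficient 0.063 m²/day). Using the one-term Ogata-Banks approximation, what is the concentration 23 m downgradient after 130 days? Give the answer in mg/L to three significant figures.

For a continuous step input, C/C₀ ≈ ½·erfc((x−vt)/(2√(Dt))).
vt = 0.13 × 130 = 16.9 m and 2√(Dt) = 2√(0.063 × 130) = 5.724 m.
Argument (x−vt)/(2√(Dt)) = (23 − 16.9)/5.724 = 1.066; ½·erfc(1.066) = 0.06583.
C = 800 × 0.06583 = 52.7 mg/L.

52.7 mg/L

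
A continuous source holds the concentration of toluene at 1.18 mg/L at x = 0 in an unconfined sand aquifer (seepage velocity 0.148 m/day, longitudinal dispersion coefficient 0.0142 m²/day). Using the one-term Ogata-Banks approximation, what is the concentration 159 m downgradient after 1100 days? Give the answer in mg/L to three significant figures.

0.887 mg/L

For a continuous step input, C/C₀ ≈ ½·erfc((x−vt)/(2√(Dt))).
vt = 0.148 × 1100 = 162.8 m and 2√(Dt) = 2√(0.0142 × 1100) = 7.904 m.
Argument (x−vt)/(2√(Dt)) = (159 − 162.8)/7.904 = -0.4808; ½·erfc(-0.4808) = 0.7517.
C = 1.18 × 0.7517 = 0.887 mg/L.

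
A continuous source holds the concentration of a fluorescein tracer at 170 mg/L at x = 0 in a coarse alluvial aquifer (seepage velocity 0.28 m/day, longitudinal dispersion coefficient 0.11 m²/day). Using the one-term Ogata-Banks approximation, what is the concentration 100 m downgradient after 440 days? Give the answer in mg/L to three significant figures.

For a continuous step input, C/C₀ ≈ ½·erfc((x−vt)/(2√(Dt))).
vt = 0.28 × 440 = 123.2 m and 2√(Dt) = 2√(0.11 × 440) = 13.91 m.
Argument (x−vt)/(2√(Dt)) = (100 − 123.2)/13.91 = -1.668; ½·erfc(-1.668) = 0.9908.
C = 170 × 0.9908 = 168 mg/L.

168 mg/L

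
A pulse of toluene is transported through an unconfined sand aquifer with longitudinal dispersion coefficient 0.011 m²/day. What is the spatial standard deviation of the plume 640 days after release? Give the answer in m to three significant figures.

Dispersive spreading gives a Gaussian with σ² = 2Dt; advection only shifts the center.
σ = √(2 × 0.011 × 640) = 3.75 m.

3.75 m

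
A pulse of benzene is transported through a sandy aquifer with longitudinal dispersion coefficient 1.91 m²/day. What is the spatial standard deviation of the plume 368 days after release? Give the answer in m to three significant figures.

Dispersive spreading gives a Gaussian with σ² = 2Dt; advection only shifts the center.
σ = √(2 × 1.91 × 368) = 37.5 m.

37.5 m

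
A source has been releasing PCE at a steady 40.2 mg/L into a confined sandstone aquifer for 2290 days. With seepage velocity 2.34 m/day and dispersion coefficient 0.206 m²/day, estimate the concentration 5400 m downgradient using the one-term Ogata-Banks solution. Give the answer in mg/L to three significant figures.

For a continuous step input, C/C₀ ≈ ½·erfc((x−vt)/(2√(Dt))).
vt = 2.34 × 2290 = 5358.6 m and 2√(Dt) = 2√(0.206 × 2290) = 43.44 m.
Argument (x−vt)/(2√(Dt)) = (5400 − 5358.6)/43.44 = 0.9530; ½·erfc(0.9530) = 0.08887.
C = 40.2 × 0.08887 = 3.57 mg/L.

3.57 mg/L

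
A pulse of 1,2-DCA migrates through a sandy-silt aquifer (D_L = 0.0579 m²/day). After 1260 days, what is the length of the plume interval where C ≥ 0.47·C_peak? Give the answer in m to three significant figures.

The plume is Gaussian with σ = √(2Dt) = √(2 × 0.0579 × 1260) = 12.08 m.
C/C_peak = exp(−Δx²/(2σ²)) = 0.47 ⇒ Δx = σ·√(−2 ln 0.47) = 12.08 × 1.229 = 14.85 m.
Width = 2Δx = 29.7 m.

29.7 m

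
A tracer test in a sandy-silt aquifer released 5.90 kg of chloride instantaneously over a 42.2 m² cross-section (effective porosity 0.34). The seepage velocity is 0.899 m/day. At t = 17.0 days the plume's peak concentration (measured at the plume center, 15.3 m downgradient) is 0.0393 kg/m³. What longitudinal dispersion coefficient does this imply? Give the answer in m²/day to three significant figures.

0.512 m²/day

At the plume center C_max = M/(n_e·A·√(4πDt)), so D = M²/(4πt·(n_e·A·C_max)²).
n_e·A·C_max = 0.34 × 42.2 × 0.0393 = 0.5639 kg/m.
D = 5.90²/(4π × 17.0 × 0.5639²) = 0.512 m²/day.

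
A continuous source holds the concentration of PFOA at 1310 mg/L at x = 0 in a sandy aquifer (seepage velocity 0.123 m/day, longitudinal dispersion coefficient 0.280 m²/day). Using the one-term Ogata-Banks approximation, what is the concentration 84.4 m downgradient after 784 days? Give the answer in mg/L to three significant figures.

For a continuous step input, C/C₀ ≈ ½·erfc((x−vt)/(2√(Dt))).
vt = 0.123 × 784 = 96.432 m and 2√(Dt) = 2√(0.280 × 784) = 29.63 m.
Argument (x−vt)/(2√(Dt)) = (84.4 − 96.432)/29.63 = -0.4061; ½·erfc(-0.4061) = 0.7171.
C = 1310 × 0.7171 = 939 mg/L.

939 mg/L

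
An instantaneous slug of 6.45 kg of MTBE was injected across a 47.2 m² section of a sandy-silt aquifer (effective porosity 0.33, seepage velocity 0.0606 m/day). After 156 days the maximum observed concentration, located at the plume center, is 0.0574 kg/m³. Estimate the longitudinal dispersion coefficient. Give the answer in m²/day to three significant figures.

0.0265 m²/day

At the plume center C_max = M/(n_e·A·√(4πDt)), so D = M²/(4πt·(n_e·A·C_max)²).
n_e·A·C_max = 0.33 × 47.2 × 0.0574 = 0.8941 kg/m.
D = 6.45²/(4π × 156 × 0.8941²) = 0.0265 m²/day.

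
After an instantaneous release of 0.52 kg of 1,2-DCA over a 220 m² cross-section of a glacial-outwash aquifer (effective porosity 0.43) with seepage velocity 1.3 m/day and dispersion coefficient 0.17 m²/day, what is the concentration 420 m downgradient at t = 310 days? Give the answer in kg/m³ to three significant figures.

5.42e-05 kg/m³

For an instantaneous plane source, C(x,t) = M/(n_e·A·√(4πDt)) · exp(−(x−vt)²/(4Dt)), with n_e·A the pore (flow) area.
Plume center vt = 1.3 × 310 = 403 m, so the well at 420 m is 17 m downgradient of the peak.
√(4πDt) = 25.73 m, giving peak height M/(n_e·A·√(4πDt)) = 0.52/(0.43 × 220 × 25.73) = 0.0002136 kg/m³.
(x−vt)²/(4Dt) = (17)²/(4 × 0.17 × 310) = 1.371; exp(−1.371) = 0.2539.
C = 0.0002136 × 0.2539 = 5.42e-05 kg/m³.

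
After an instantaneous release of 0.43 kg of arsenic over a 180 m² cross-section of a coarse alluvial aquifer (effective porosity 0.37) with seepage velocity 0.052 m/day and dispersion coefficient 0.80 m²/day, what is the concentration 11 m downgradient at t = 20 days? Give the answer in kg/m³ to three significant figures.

9.66e-05 kg/m³

For an instantaneous plane source, C(x,t) = M/(n_e·A·√(4πDt)) · exp(−(x−vt)²/(4Dt)), with n_e·A the pore (flow) area.
Plume center vt = 0.052 × 20 = 1.04 m, so the well at 11 m is 9.96 m downgradient of the peak.
√(4πDt) = 14.18 m, giving peak height M/(n_e·A·√(4πDt)) = 0.43/(0.37 × 180 × 14.18) = 0.0004553 kg/m³.
(x−vt)²/(4Dt) = (9.96)²/(4 × 0.80 × 20) = 1.550; exp(−1.550) = 0.2122.
C = 0.0004553 × 0.2122 = 9.66e-05 kg/m³.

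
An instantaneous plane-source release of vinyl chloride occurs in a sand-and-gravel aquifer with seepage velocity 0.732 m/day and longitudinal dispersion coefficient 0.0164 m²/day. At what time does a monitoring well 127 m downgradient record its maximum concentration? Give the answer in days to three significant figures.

173 days

For the 1D instantaneous-source solution, setting ∂C/∂t = 0 at fixed x gives v²t² + 2Dt − x² = 0, so t = (√(D² + v²x²) − D)/v².
√(D² + v²x²) = √(0.0164² + 0.732² × 127²) = 92.96; v² = 0.535824.
t = (92.96 − 0.0164)/0.535824 = 173 days (vs. the pure-advection estimate x/v = 173 d).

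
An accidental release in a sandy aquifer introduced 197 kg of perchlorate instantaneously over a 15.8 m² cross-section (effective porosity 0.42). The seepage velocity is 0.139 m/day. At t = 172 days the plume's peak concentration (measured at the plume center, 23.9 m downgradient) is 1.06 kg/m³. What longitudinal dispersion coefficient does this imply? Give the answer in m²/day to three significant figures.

0.363 m²/day

At the plume center C_max = M/(n_e·A·√(4πDt)), so D = M²/(4πt·(n_e·A·C_max)²).
n_e·A·C_max = 0.42 × 15.8 × 1.06 = 7.034 kg/m.
D = 197²/(4π × 172 × 7.034²) = 0.363 m²/day.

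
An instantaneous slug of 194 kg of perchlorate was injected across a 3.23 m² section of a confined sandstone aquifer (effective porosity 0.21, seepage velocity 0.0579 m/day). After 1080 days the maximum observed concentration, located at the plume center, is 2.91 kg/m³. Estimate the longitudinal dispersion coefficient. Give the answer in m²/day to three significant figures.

At the plume center C_max = M/(n_e·A·√(4πDt)), so D = M²/(4πt·(n_e·A·C_max)²).
n_e·A·C_max = 0.21 × 3.23 × 2.91 = 1.974 kg/m.
D = 194²/(4π × 1080 × 1.974²) = 0.712 m²/day.

0.712 m²/day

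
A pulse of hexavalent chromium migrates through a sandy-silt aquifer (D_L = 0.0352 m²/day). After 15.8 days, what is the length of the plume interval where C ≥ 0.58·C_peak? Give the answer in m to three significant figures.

2.20 m

The plume is Gaussian with σ = √(2Dt) = √(2 × 0.0352 × 15.8) = 1.055 m.
C/C_peak = exp(−Δx²/(2σ²)) = 0.58 ⇒ Δx = σ·√(−2 ln 0.58) = 1.055 × 1.044 = 1.101 m.
Width = 2Δx = 2.20 m.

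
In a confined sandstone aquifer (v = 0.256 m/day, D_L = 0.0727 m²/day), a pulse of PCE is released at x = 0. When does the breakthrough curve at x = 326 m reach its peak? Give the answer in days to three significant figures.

1270 days

For the 1D instantaneous-source solution, setting ∂C/∂t = 0 at fixed x gives v²t² + 2Dt − x² = 0, so t = (√(D² + v²x²) − D)/v².
√(D² + v²x²) = √(0.0727² + 0.256² × 326²) = 83.46; v² = 0.065536.
t = (83.46 − 0.0727)/0.065536 = 1270 days (vs. the pure-advection estimate x/v = 1270 d).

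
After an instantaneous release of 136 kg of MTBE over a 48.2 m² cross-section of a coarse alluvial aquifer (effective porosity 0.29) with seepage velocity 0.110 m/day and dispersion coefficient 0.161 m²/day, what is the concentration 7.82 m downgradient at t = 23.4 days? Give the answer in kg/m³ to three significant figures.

For an instantaneous plane source, C(x,t) = M/(n_e·A·√(4πDt)) · exp(−(x−vt)²/(4Dt)), with n_e·A the pore (flow) area.
Plume center vt = 0.110 × 23.4 = 2.574 m, so the well at 7.82 m is 5.246 m downgradient of the peak.
√(4πDt) = 6.881 m, giving peak height M/(n_e·A·√(4πDt)) = 136/(0.29 × 48.2 × 6.881) = 1.414 kg/m³.
(x−vt)²/(4Dt) = (5.246)²/(4 × 0.161 × 23.4) = 1.826; exp(−1.826) = 0.1611.
C = 1.414 × 0.1611 = 0.228 kg/m³.

0.228 kg/m³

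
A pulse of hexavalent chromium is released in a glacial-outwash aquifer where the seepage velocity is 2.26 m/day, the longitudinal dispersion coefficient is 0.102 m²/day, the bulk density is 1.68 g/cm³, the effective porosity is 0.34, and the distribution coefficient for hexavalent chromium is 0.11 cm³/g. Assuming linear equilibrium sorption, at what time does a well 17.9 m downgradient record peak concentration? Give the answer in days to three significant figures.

Retardation factor R = 1 + ρ_b·K_d/n = 1 + 1.68 × 0.11/0.34 = 1.544.
Sorption retards both mechanisms: v_R = v/R = 1.464 m/day, D_R = D/R = 0.06606 m²/day.
Peak time from v_R²t² + 2D_R t − x² = 0: t = (√(D_R² + v_R²x²) − D_R)/v_R².
√(D_R² + v_R²x²) = √(0.06606² + 1.464² × 17.9²) = 26.21; v_R² = 2.143.
t = (26.21 − 0.06606)/2.143 = 12.2 days.

12.2 days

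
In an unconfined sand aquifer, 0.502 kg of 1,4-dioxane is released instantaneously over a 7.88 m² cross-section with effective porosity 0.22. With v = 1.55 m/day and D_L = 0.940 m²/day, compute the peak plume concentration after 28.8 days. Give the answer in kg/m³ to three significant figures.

0.0157 kg/m³

The peak of an instantaneous 1D plume sits at x = vt; there the Gaussian factor is 1 and C_max = M/(n_e·A·√(4πDt)), where n_e·A is the pore area the mass is dissolved in.
√(4πDt) = √(4π × 0.940 × 28.8) = 18.44 m, so C_max = 0.502/(0.22 × 7.88 × 18.44) = 0.0157 kg/m³.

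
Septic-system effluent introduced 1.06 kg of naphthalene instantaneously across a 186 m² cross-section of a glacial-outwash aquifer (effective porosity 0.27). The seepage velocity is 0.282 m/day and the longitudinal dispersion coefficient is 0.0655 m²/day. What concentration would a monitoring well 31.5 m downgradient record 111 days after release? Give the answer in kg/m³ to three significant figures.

0.00221 kg/m³

For an instantaneous plane source, C(x,t) = M/(n_e·A·√(4πDt)) · exp(−(x−vt)²/(4Dt)), with n_e·A the pore (flow) area.
Plume center vt = 0.282 × 111 = 31.302 m, so the well at 31.5 m is 0.198 m downgradient of the peak.
√(4πDt) = 9.558 m, giving peak height M/(n_e·A·√(4πDt)) = 1.06/(0.27 × 186 × 9.558) = 0.002208 kg/m³.
(x−vt)²/(4Dt) = (0.198)²/(4 × 0.0655 × 111) = 0.001348; exp(−0.001348) = 0.9987.
C = 0.002208 × 0.9987 = 0.00221 kg/m³.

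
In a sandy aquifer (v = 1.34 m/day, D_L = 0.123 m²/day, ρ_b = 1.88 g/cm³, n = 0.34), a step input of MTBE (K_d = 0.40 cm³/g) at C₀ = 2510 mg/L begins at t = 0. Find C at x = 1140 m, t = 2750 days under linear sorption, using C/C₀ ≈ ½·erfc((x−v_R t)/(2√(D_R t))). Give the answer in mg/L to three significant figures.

Retardation factor R = 1 + ρ_b·K_d/n = 1 + 1.88 × 0.40/0.34 = 3.212.
Sorption retards both mechanisms: v_R = v/R = 0.4172 m/day, D_R = D/R = 0.03829 m²/day.
v_R·t = 0.4172 × 2750 = 1147.3 m; 2√(D_R t) = 20.52 m; argument = (1140 − 1147.3)/20.52 = -0.3558.
C = C₀ × ½·erfc(-0.3558) = 2510 × 0.6926 = 1740 mg/L.

1740 mg/L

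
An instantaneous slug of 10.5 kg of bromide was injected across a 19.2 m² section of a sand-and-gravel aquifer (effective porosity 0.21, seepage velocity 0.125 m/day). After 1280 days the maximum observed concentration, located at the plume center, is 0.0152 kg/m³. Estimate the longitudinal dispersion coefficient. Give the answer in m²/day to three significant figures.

1.82 m²/day

At the plume center C_max = M/(n_e·A·√(4πDt)), so D = M²/(4πt·(n_e·A·C_max)²).
n_e·A·C_max = 0.21 × 19.2 × 0.0152 = 0.06129 kg/m.
D = 10.5²/(4π × 1280 × 0.06129²) = 1.82 m²/day.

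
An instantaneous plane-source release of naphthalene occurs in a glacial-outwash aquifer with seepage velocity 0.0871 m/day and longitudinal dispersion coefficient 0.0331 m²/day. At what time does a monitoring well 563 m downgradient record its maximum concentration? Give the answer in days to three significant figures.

For the 1D instantaneous-source solution, setting ∂C/∂t = 0 at fixed x gives v²t² + 2Dt − x² = 0, so t = (√(D² + v²x²) − D)/v².
√(D² + v²x²) = √(0.0331² + 0.0871² × 563²) = 49.04; v² = 0.00758641.
t = (49.04 − 0.0331)/0.00758641 = 6460 days (vs. the pure-advection estimate x/v = 6460 d).

6460 days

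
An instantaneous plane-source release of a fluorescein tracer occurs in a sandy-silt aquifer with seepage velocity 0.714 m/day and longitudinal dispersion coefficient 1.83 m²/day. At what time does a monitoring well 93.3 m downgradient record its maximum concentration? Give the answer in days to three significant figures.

127 days

For the 1D instantaneous-source solution, setting ∂C/∂t = 0 at fixed x gives v²t² + 2Dt − x² = 0, so t = (√(D² + v²x²) − D)/v².
√(D² + v²x²) = √(1.83² + 0.714² × 93.3²) = 66.64; v² = 0.509796.
t = (66.64 − 1.83)/0.509796 = 127 days (vs. the pure-advection estimate x/v = 131 d).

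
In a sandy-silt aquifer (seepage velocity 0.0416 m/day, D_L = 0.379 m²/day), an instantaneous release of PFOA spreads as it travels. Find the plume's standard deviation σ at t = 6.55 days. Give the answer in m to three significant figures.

Dispersive spreading gives a Gaussian with σ² = 2Dt; advection only shifts the center.
σ = √(2 × 0.379 × 6.55) = 2.23 m.

2.23 m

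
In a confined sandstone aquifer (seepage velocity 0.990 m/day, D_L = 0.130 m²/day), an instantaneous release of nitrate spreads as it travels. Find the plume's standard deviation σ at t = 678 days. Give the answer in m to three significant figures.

13.3 m

Dispersive spreading gives a Gaussian with σ² = 2Dt; advection only shifts the center.
σ = √(2 × 0.130 × 678) = 13.3 m.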